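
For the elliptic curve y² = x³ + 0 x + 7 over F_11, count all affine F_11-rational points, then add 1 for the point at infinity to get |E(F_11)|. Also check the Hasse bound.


Affine points = {(2, 2), (2, 9), (3, 1), (3, 10), (4, 4), (4, 7), (5, 0), (6, 5), (6, 6), (7, 3), (7, 8)}; affine count = 11; |E(F_11)| = 12.

Discriminant check: Δ ∝ 4a³ + 27b² = 4·0³ + 27·7² = 4·0 + 27·49 ≡ 3 (mod 11). Nonzero ⇒ E is nonsingular.
For each x ∈ F_11, compute rhs = x³ + 0·x + 7 mod 11, then count y ∈ F_11 with y² ≡ rhs.
  x = 0: rhs = 7, matching y values: none (0 points).
  x = 1: rhs = 8, matching y values: none (0 points).
  x = 2: rhs = 4, matching y values: 2, 9 (2 points).
  x = 3: rhs = 1, matching y values: 1, 10 (2 points).
  x = 4: rhs = 5, matching y values: 4, 7 (2 points).
  x = 5: rhs = 0, matching y values: 0 (1 points).
  x = 6: rhs = 3, matching y values: 5, 6 (2 points).
  x = 7: rhs = 9, matching y values: 3, 8 (2 points).
  x = 8: rhs = 2, matching y values: none (0 points).
  x = 9: rhs = 10, matching y values: none (0 points).
  x = 10: rhs = 6, matching y values: none (0 points).
Total affine count: 11.
Full point count |E(F_11)| = 11 + 1 = 12.
Hasse bound: |12 − (11+1)| = |0| = 0 ≤ 2√11 ≈ 6.6332 ✓.


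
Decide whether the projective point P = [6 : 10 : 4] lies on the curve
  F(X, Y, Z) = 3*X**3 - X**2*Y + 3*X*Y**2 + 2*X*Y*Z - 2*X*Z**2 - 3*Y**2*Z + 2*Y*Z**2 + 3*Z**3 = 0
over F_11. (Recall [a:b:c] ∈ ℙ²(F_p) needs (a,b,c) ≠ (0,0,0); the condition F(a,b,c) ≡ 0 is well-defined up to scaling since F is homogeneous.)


F(6,10,4) ≡ 5 (mod 11); P is NOT on the curve.

Evaluate F(6, 10, 4) term-by-term (mod 11).
  3*X**3 ↦ 3·216·1·1 = 648
  -X**2*Y ↦ -1·36·10·1 = -360
  3*X*Y**2 ↦ 3·6·100·1 = 1800
  2*X*Y*Z ↦ 2·6·10·4 = 480
  -2*X*Z**2 ↦ -2·6·1·16 = -192
  -3*Y**2*Z ↦ -3·1·100·4 = -1200
  2*Y*Z**2 ↦ 2·1·10·16 = 320
  3*Z**3 ↦ 3·1·1·64 = 192
Sum: F(6, 10, 4) = (648) + (-360) + (1800) + (480) + (-192) + (-1200) + (320) + (192) = 1688.
Reducing mod 11: 1688 ≡ 5 (mod 11).
Since F(a, b, c) ≡ 5 ≠ 0 (mod 11), P does NOT lie on the curve.


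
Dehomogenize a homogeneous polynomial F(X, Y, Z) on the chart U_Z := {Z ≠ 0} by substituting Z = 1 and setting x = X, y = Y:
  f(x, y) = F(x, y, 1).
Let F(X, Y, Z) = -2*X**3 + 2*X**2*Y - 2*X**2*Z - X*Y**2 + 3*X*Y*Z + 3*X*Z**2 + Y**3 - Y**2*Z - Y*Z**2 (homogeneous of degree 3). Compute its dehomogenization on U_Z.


f(x, y) = -2*x**3 + 2*x**2*y - 2*x**2 - x*y**2 + 3*x*y + 3*x + y**3 - y**2 - y

On U_Z we set Z = 1. Each monomial c·X^i·Y^j·Z^k in F becomes c·x^i·y^j·1^k = c·x^i·y^j.
Substituting Z = 1: F(X, Y, 1) = -2*x**3 + 2*x**2*y - 2*x**2 - x*y**2 + 3*x*y + 3*x + y**3 - y**2 - y.
Note: deg(f) ≤ deg(F) = 3; strict inequality happens when F is divisible by Z (lost terms).


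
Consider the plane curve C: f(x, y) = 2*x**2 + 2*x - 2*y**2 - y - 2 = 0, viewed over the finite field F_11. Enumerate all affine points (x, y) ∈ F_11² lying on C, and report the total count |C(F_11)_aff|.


Affine F_11-points: {(2, 2), (2, 3), (3, 0), (3, 5), (5, 1), (5, 4), (7, 0), (7, 5), (8, 2), (8, 3)}; count = 10.

For each of the 121 pairs (x, y) ∈ F_11², evaluate f(x, y) mod 11. Record the zeros.
  x = 0: [0↦9, 1↦6, 2↦10, 3↦10, 4↦6, 5↦9, 6↦8, 7↦3, 8↦5, 9↦3, 10↦8]  zeros at y ∈ ∅
  x = 1: [0↦2, 1↦10, 2↦3, 3↦3, 4↦10, 5↦2, 6↦1, 7↦7, 8↦9, 9↦7, 10↦1]  zeros at y ∈ ∅
  x = 2: [0↦10, 1↦7, 2↦0, 3↦0, 4↦7, 5↦10, 6↦9, 7↦4, 8↦6, 9↦4, 10↦9]  zeros at y ∈ {2, 3}
  x = 3: [0↦0, 1↦8, 2↦1, 3↦1, 4↦8, 5↦0, 6↦10, 7↦5, 8↦7, 9↦5, 10↦10]  zeros at y ∈ {0, 5}
  x = 4: [0↦5, 1↦2, 2↦6, 3↦6, 4↦2, 5↦5, 6↦4, 7↦10, 8↦1, 9↦10, 10↦4]  zeros at y ∈ ∅
  x = 5: [0↦3, 1↦0, 2↦4, 3↦4, 4↦0, 5↦3, 6↦2, 7↦8, 8↦10, 9↦8, 10↦2]  zeros at y ∈ {1, 4}
  x = 6: [0↦5, 1↦2, 2↦6, 3↦6, 4↦2, 5↦5, 6↦4, 7↦10, 8↦1, 9↦10, 10↦4]  zeros at y ∈ ∅
  x = 7: [0↦0, 1↦8, 2↦1, 3↦1, 4↦8, 5↦0, 6↦10, 7↦5, 8↦7, 9↦5, 10↦10]  zeros at y ∈ {0, 5}
  x = 8: [0↦10, 1↦7, 2↦0, 3↦0, 4↦7, 5↦10, 6↦9, 7↦4, 8↦6, 9↦4, 10↦9]  zeros at y ∈ {2, 3}
  x = 9: [0↦2, 1↦10, 2↦3, 3↦3, 4↦10, 5↦2, 6↦1, 7↦7, 8↦9, 9↦7, 10↦1]  zeros at y ∈ ∅
  x = 10: [0↦9, 1↦6, 2↦10, 3↦10, 4↦6, 5↦9, 6↦8, 7↦3, 8↦5, 9↦3, 10↦8]  zeros at y ∈ ∅
Collecting zeros: affine points = {(2, 2), (2, 3), (3, 0), (3, 5), (5, 1), (5, 4), (7, 0), (7, 5), (8, 2), (8, 3)}.
Total count |C(F_11)_aff| = 10.


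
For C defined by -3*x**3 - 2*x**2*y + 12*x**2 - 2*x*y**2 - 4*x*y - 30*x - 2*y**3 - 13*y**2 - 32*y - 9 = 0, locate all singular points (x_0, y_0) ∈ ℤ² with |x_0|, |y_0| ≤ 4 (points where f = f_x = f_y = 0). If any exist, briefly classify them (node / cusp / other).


Singular points: {(2, -3)}; classification: cusp.

Compute partial derivatives:
  f_x = -9*x**2 - 4*x*y + 24*x - 2*y**2 - 4*y - 30.
  f_y = -2*x**2 - 4*x*y - 4*x - 6*y**2 - 26*y - 32.
Scan x_0 ∈ {−4, ..., 4}. For each x_0, f_y(x_0, y) is a polynomial in y; find its integer roots y ∈ {−4, ..., 4}, then test f_x and f at those candidates.
  x = -4: f_y(-4, y) = -6*y**2 - 10*y - 48; no integer root y with |y| ≤ 4.
  x = -3: f_y(-3, y) = -6*y**2 - 14*y - 38; no integer root y with |y| ≤ 4.
  x = -2: f_y(-2, y) = -6*y**2 - 18*y - 32; no integer root y with |y| ≤ 4.
  x = -1: f_y(-1, y) = -6*y**2 - 22*y - 30; no integer root y with |y| ≤ 4.
  x = 0: f_y(0, y) = -6*y**2 - 26*y - 32; no integer root y with |y| ≤ 4.
  x = 1: f_y(1, y) = -6*y**2 - 30*y - 38; no integer root y with |y| ≤ 4.
  x = 2: f_y(2, y) = -6*y**2 - 34*y - 48; vanishes at y ∈ {-3}. (2, -3): f_x = 0, f = 0 — SINGULAR.
  x = 3: f_y(3, y) = -6*y**2 - 38*y - 62; no integer root y with |y| ≤ 4.
  x = 4: f_y(4, y) = -6*y**2 - 42*y - 80; no integer root y with |y| ≤ 4.
Only singular point on the grid: (2, -3).
Classify: substitute x = 2 + u, y = -3 + v and expand: f = -3*u**3 - 2*u**2*v - 2*u*v**2 - 2*v**3 + v**2.
No constant or linear terms (consistent with a singular point). Quadratic part: v**2. Cubic part: -3*u**3 - 2*u**2*v - 2*u*v**2 - 2*v**3.
The quadratic part v**2 is a perfect square, so there is a single (double) tangent line v = 0, i.e. y = -3. Restricting the cubic part to that line (v = 0) leaves -3*u**3 ≠ 0, so f is not divisible by v and the branch is v² ≈ 3*u**3 to lowest order — this is a cusp.
Classification: cusp.


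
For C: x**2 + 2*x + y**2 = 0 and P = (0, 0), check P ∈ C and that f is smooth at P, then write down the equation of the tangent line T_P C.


Tangent line at P: 2*x = 0.

Step 1: f(0, 0) = 0, so P lies on C.
Step 2: partial derivatives
  f_x(x, y) = 2*x + 2, f_y(x, y) = 2*y.
  f_x(P) = 2, f_y(P) = 0 (gradient nonzero, so P is smooth).
Step 3: tangent line at P: 2·(x − 0) + 0·(y − 0) = 0.
Expanding: 2*x = 0.


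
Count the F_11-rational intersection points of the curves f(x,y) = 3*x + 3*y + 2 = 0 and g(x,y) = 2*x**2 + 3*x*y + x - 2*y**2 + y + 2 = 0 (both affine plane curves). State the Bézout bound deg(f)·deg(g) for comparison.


Common zeros: ∅; count = 0; Bézout bound = 2.

deg(f) = 1, deg(g) = 2, so Bézout bound = 2.
Scan x ∈ F_11. For each x, list the y ∈ F_11 with f(x, y) ≡ 0 and those with g(x, y) ≡ 0 (mod 11); the common zeros in that column are the intersection.
  x = 0: f ≡ 0 at y ∈ {3}; g ≡ 0 at y ∈ ∅; common: ∅.
  x = 1: f ≡ 0 at y ∈ {2}; g ≡ 0 at y ∈ {4, 9}; common: ∅.
  x = 2: f ≡ 0 at y ∈ {1}; g ≡ 0 at y ∈ ∅; common: ∅.
  x = 3: f ≡ 0 at y ∈ {0}; g ≡ 0 at y ∈ {6, 10}; common: ∅.
  x = 4: f ≡ 0 at y ∈ {10}; g ≡ 0 at y ∈ {6}; common: ∅.
  x = 5: f ≡ 0 at y ∈ {9}; g ≡ 0 at y ∈ ∅; common: ∅.
  x = 6: f ≡ 0 at y ∈ {8}; g ≡ 0 at y ∈ {2}; common: ∅.
  x = 7: f ≡ 0 at y ∈ {7}; g ≡ 0 at y ∈ {2, 9}; common: ∅.
  x = 8: f ≡ 0 at y ∈ {6}; g ≡ 0 at y ∈ ∅; common: ∅.
  x = 9: f ≡ 0 at y ∈ {5}; g ≡ 0 at y ∈ {4, 10}; common: ∅.
  x = 10: f ≡ 0 at y ∈ {4}; g ≡ 0 at y ∈ ∅; common: ∅.
Collecting: common zeros = ∅, so the count is 0.
Comparison with the Bézout bound: 0 ≤ 2 = deg(f)·deg(g), as expected for curves with no common component (the affine F_11-count falls short of the bound because intersections may lie at infinity, over extension fields, or carry multiplicity).


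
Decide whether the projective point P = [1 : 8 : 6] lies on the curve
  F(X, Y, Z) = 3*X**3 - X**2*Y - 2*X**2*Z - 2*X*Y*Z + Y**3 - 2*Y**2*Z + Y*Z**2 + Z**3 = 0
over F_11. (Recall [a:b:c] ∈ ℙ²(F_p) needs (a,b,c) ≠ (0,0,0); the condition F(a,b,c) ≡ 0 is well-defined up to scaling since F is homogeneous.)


F(1,8,6) ≡ 3 (mod 11); P is NOT on the curve.

Evaluate F(1, 8, 6) term-by-term (mod 11).
  3*X**3 ↦ 3·1·1·1 = 3
  -X**2*Y ↦ -1·1·8·1 = -8
  -2*X**2*Z ↦ -2·1·1·6 = -12
  -2*X*Y*Z ↦ -2·1·8·6 = -96
  Y**3 ↦ 1·1·512·1 = 512
  -2*Y**2*Z ↦ -2·1·64·6 = -768
  Y*Z**2 ↦ 1·1·8·36 = 288
  Z**3 ↦ 1·1·1·216 = 216
Sum: F(1, 8, 6) = (3) + (-8) + (-12) + (-96) + (512) + (-768) + (288) + (216) = 135.
Reducing mod 11: 135 ≡ 3 (mod 11).
Since F(a, b, c) ≡ 3 ≠ 0 (mod 11), P does NOT lie on the curve.


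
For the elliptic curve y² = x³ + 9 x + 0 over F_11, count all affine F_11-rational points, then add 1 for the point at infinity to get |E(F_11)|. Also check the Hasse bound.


Affine points = {(0, 0), (2, 2), (2, 9), (4, 1), (4, 10), (5, 4), (5, 7), (8, 1), (8, 10), (10, 1), (10, 10)}; affine count = 11; |E(F_11)| = 12.

Discriminant check: Δ ∝ 4a³ + 27b² = 4·9³ + 27·0² = 4·729 + 27·0 ≡ 1 (mod 11). Nonzero ⇒ E is nonsingular.
For each x ∈ F_11, compute rhs = x³ + 9·x + 0 mod 11, then count y ∈ F_11 with y² ≡ rhs.
  x = 0: rhs = 0, matching y values: 0 (1 points).
  x = 1: rhs = 10, matching y values: none (0 points).
  x = 2: rhs = 4, matching y values: 2, 9 (2 points).
  x = 3: rhs = 10, matching y values: none (0 points).
  x = 4: rhs = 1, matching y values: 1, 10 (2 points).
  x = 5: rhs = 5, matching y values: 4, 7 (2 points).
  x = 6: rhs = 6, matching y values: none (0 points).
  x = 7: rhs = 10, matching y values: none (0 points).
  x = 8: rhs = 1, matching y values: 1, 10 (2 points).
  x = 9: rhs = 7, matching y values: none (0 points).
  x = 10: rhs = 1, matching y values: 1, 10 (2 points).
Total affine count: 11.
Full point count |E(F_11)| = 11 + 1 = 12.
Hasse bound: |12 − (11+1)| = |0| = 0 ≤ 2√11 ≈ 6.6332 ✓.


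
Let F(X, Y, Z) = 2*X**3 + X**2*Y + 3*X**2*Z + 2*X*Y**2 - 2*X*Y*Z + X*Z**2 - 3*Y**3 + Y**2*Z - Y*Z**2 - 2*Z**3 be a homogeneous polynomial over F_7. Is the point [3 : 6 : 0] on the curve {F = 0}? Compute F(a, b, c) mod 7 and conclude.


F(3,6,0) ≡ 5 (mod 7); P is NOT on the curve.

Evaluate F(3, 6, 0) term-by-term (mod 7).
  2*X**3 ↦ 2·27·1·1 = 54
  X**2*Y ↦ 1·9·6·1 = 54
  3*X**2*Z ↦ 3·9·1·0 = 0
  2*X*Y**2 ↦ 2·3·36·1 = 216
  -2*X*Y*Z ↦ -2·3·6·0 = 0
  X*Z**2 ↦ 1·3·1·0 = 0
  -3*Y**3 ↦ -3·1·216·1 = -648
  Y**2*Z ↦ 1·1·36·0 = 0
  -Y*Z**2 ↦ -1·1·6·0 = 0
  -2*Z**3 ↦ -2·1·1·0 = 0
Sum: F(3, 6, 0) = (54) + (54) + (0) + (216) + (0) + (0) + (-648) + (0) + (0) + (0) = -324.
Reducing mod 7: -324 ≡ 5 (mod 7).
Since F(a, b, c) ≡ 5 ≠ 0 (mod 7), P does NOT lie on the curve.


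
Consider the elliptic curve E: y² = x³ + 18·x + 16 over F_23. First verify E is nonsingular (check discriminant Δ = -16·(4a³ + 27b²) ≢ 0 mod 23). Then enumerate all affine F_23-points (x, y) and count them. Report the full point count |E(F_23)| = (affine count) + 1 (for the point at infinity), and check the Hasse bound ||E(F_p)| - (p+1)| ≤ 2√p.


Affine points = {(0, 4), (0, 19), (1, 9), (1, 14), (5, 1), (5, 22), (6, 8), (6, 15), (7, 5), (7, 18), (10, 0), (11, 2), (11, 21), (13, 3), (13, 20), (15, 2), (15, 21), (18, 10), (18, 13), (19, 8), (19, 15), (20, 2), (20, 21), (21, 8), (21, 15)}; affine count = 25; |E(F_23)| = 26.

Discriminant check: Δ ∝ 4a³ + 27b² = 4·18³ + 27·16² = 4·5832 + 27·256 ≡ 18 (mod 23). Nonzero ⇒ E is nonsingular.
For each x ∈ F_23, compute rhs = x³ + 18·x + 16 mod 23, then count y ∈ F_23 with y² ≡ rhs.
  x = 0: rhs = 16, matching y values: 4, 19 (2 points).
  x = 1: rhs = 12, matching y values: 9, 14 (2 points).
  x = 2: rhs = 14, matching y values: none (0 points).
  x = 3: rhs = 5, matching y values: none (0 points).
  x = 4: rhs = 14, matching y values: none (0 points).
  x = 5: rhs = 1, matching y values: 1, 22 (2 points).
  x = 6: rhs = 18, matching y values: 8, 15 (2 points).
  x = 7: rhs = 2, matching y values: 5, 18 (2 points).
  x = 8: rhs = 5, matching y values: none (0 points).
  x = 9: rhs = 10, matching y values: none (0 points).
  x = 10: rhs = 0, matching y values: 0 (1 points).
  x = 11: rhs = 4, matching y values: 2, 21 (2 points).
  x = 12: rhs = 5, matching y values: none (0 points).
  x = 13: rhs = 9, matching y values: 3, 20 (2 points).
  x = 14: rhs = 22, matching y values: none (0 points).
  x = 15: rhs = 4, matching y values: 2, 21 (2 points).
  x = 16: rhs = 7, matching y values: none (0 points).
  x = 17: rhs = 14, matching y values: none (0 points).
  x = 18: rhs = 8, matching y values: 10, 13 (2 points).
  x = 19: rhs = 18, matching y values: 8, 15 (2 points).
  x = 20: rhs = 4, matching y values: 2, 21 (2 points).
  x = 21: rhs = 18, matching y values: 8, 15 (2 points).
  x = 22: rhs = 20, matching y values: none (0 points).
Total affine count: 25.
Full point count |E(F_23)| = 25 + 1 = 26.
Hasse bound: |26 − (23+1)| = |2| = 2 ≤ 2√23 ≈ 9.5917 ✓.


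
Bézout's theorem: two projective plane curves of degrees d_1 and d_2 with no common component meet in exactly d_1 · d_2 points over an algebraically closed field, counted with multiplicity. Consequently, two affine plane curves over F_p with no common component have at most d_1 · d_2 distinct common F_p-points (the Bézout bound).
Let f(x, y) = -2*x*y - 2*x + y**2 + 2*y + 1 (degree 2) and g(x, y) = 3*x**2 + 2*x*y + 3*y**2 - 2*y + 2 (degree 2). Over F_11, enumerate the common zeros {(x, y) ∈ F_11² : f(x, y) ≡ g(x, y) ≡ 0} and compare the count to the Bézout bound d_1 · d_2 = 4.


Common zeros: {(6, 0), (10, 8)}; count = 2; Bézout bound = 4.

deg(f) = 2, deg(g) = 2, so Bézout bound = 4.
Scan x ∈ F_11. For each x, list the y ∈ F_11 with f(x, y) ≡ 0 and those with g(x, y) ≡ 0 (mod 11); the common zeros in that column are the intersection.
  x = 0: f ≡ 0 at y ∈ {10}; g ≡ 0 at y ∈ ∅; common: ∅.
  x = 1: f ≡ 0 at y ∈ {1, 10}; g ≡ 0 at y ∈ ∅; common: ∅.
  x = 2: f ≡ 0 at y ∈ {3, 10}; g ≡ 0 at y ∈ {5, 9}; common: ∅.
  x = 3: f ≡ 0 at y ∈ {5, 10}; g ≡ 0 at y ∈ {8, 9}; common: ∅.
  x = 4: f ≡ 0 at y ∈ {7, 10}; g ≡ 0 at y ∈ ∅; common: ∅.
  x = 5: f ≡ 0 at y ∈ {9, 10}; g ≡ 0 at y ∈ {0, 1}; common: ∅.
  x = 6: f ≡ 0 at y ∈ {0, 10}; g ≡ 0 at y ∈ {0, 4}; common: {0}.
  x = 7: f ≡ 0 at y ∈ {2, 10}; g ≡ 0 at y ∈ ∅; common: ∅.
  x = 8: f ≡ 0 at y ∈ {4, 10}; g ≡ 0 at y ∈ ∅; common: ∅.
  x = 9: f ≡ 0 at y ∈ {6, 10}; g ≡ 0 at y ∈ {1}; common: ∅.
  x = 10: f ≡ 0 at y ∈ {8, 10}; g ≡ 0 at y ∈ {8}; common: {8}.
Collecting: common zeros = {(6, 0), (10, 8)}, so the count is 2.
Comparison with the Bézout bound: 2 ≤ 4 = deg(f)·deg(g), as expected for curves with no common component (the affine F_11-count falls short of the bound because intersections may lie at infinity, over extension fields, or carry multiplicity).


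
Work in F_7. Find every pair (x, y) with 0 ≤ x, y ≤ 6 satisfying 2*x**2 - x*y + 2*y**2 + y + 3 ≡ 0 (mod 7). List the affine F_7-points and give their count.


Affine F_7-points: {(1, 1), (1, 6), (2, 5), (2, 6), (3, 0), (3, 1), (4, 0), (4, 5)}; count = 8.

For each of the 49 pairs (x, y) ∈ F_7², evaluate f(x, y) mod 7. Record the zeros.
  x = 0: [0↦3, 1↦6, 2↦6, 3↦3, 4↦4, 5↦2, 6↦4]  zeros at y ∈ ∅
  x = 1: [0↦5, 1↦0, 2↦6, 3↦2, 4↦2, 5↦6, 6↦0]  zeros at y ∈ {1, 6}
  x = 2: [0↦4, 1↦5, 2↦3, 3↦5, 4↦4, 5↦0, 6↦0]  zeros at y ∈ {5, 6}
  x = 3: [0↦0, 1↦0, 2↦4, 3↦5, 4↦3, 5↦5, 6↦4]  zeros at y ∈ {0, 1}
  x = 4: [0↦0, 1↦6, 2↦2, 3↦2, 4↦6, 5↦0, 6↦5]  zeros at y ∈ {0, 5}
  x = 5: [0↦4, 1↦2, 2↦4, 3↦3, 4↦6, 5↦6, 6↦3]  zeros at y ∈ ∅
  x = 6: [0↦5, 1↦2, 2↦3, 3↦1, 4↦3, 5↦2, 6↦5]  zeros at y ∈ ∅
Collecting zeros: affine points = {(1, 1), (1, 6), (2, 5), (2, 6), (3, 0), (3, 1), (4, 0), (4, 5)}.
Total count |C(F_7)_aff| = 8.


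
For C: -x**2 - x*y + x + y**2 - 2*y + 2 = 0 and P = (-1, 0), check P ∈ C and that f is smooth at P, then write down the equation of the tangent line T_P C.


Tangent line at P: 3*x - y + 3 = 0.

Step 1: f(-1, 0) = 0, so P lies on C.
Step 2: partial derivatives
  f_x(x, y) = -2*x - y + 1, f_y(x, y) = -x + 2*y - 2.
  f_x(P) = 3, f_y(P) = -1 (gradient nonzero, so P is smooth).
Step 3: tangent line at P: 3·(x − -1) + -1·(y − 0) = 0.
Expanding: 3*x - y + 3 = 0.


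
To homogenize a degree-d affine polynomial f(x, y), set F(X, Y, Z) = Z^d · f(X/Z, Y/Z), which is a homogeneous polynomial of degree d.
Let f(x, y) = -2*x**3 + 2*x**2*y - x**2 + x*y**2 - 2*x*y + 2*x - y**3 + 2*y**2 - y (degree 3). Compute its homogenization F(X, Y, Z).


F(X, Y, Z) = -2*X**3 + 2*X**2*Y - X**2*Z + X*Y**2 - 2*X*Y*Z + 2*X*Z**2 - Y**3 + 2*Y**2*Z - Y*Z**2

deg(f) = 3.
Substitute x = X/Z, y = Y/Z into f, then multiply by Z^3.
  monomial -2·x^3·y^0 ↦ -2·X^3·Y^0·Z^0.
  monomial 2·x^2·y^1 ↦ 2·X^2·Y^1·Z^0.
  monomial -1·x^2·y^0 ↦ -1·X^2·Y^0·Z^1.
  monomial 1·x^1·y^2 ↦ 1·X^1·Y^2·Z^0.
  monomial -2·x^1·y^1 ↦ -2·X^1·Y^1·Z^1.
  monomial 2·x^1·y^0 ↦ 2·X^1·Y^0·Z^2.
  monomial -1·x^0·y^3 ↦ -1·X^0·Y^3·Z^0.
  monomial 2·x^0·y^2 ↦ 2·X^0·Y^2·Z^1.
  monomial -1·x^0·y^1 ↦ -1·X^0·Y^1·Z^2.
Collecting: F(X, Y, Z) = -2*X**3 + 2*X**2*Y - X**2*Z + X*Y**2 - 2*X*Y*Z + 2*X*Z**2 - Y**3 + 2*Y**2*Z - Y*Z**2.


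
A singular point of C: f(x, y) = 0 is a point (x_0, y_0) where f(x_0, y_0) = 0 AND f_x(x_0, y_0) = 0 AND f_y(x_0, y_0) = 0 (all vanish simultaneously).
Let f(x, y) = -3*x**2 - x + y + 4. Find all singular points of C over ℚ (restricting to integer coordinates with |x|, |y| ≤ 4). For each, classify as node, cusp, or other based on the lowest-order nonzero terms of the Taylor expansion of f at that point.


No singular points in the scanned grid; C is smooth there.

Compute partial derivatives:
  f_x = -6*x - 1.
  f_y = 1.
f_y = 1 is a nonzero constant, so f_y never vanishes: no point (x, y) can satisfy f = f_x = f_y = 0. In particular no (x, y) ∈ {−4, ..., 4}² is singular; the curve is smooth.


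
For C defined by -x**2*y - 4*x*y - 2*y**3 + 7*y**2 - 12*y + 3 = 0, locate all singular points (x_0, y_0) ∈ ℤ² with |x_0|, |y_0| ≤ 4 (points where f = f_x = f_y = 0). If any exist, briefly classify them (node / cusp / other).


Singular points: {(-2, 1)}; classification: node.

Compute partial derivatives:
  f_x = -2*x*y - 4*y.
  f_y = -x**2 - 4*x - 6*y**2 + 14*y - 12.
Scan x_0 ∈ {−4, ..., 4}. For each x_0, f_y(x_0, y) is a polynomial in y; find its integer roots y ∈ {−4, ..., 4}, then test f_x and f at those candidates.
  x = -4: f_y(-4, y) = -6*y**2 + 14*y - 12; no integer root y with |y| ≤ 4.
  x = -3: f_y(-3, y) = -6*y**2 + 14*y - 9; no integer root y with |y| ≤ 4.
  x = -2: f_y(-2, y) = -6*y**2 + 14*y - 8; vanishes at y ∈ {1}. (-2, 1): f_x = 0, f = 0 — SINGULAR.
  x = -1: f_y(-1, y) = -6*y**2 + 14*y - 9; no integer root y with |y| ≤ 4.
  x = 0: f_y(0, y) = -6*y**2 + 14*y - 12; no integer root y with |y| ≤ 4.
  x = 1: f_y(1, y) = -6*y**2 + 14*y - 17; no integer root y with |y| ≤ 4.
  x = 2: f_y(2, y) = -6*y**2 + 14*y - 24; no integer root y with |y| ≤ 4.
  x = 3: f_y(3, y) = -6*y**2 + 14*y - 33; no integer root y with |y| ≤ 4.
  x = 4: f_y(4, y) = -6*y**2 + 14*y - 44; no integer root y with |y| ≤ 4.
Only singular point on the grid: (-2, 1).
Classify: substitute x = -2 + u, y = 1 + v and expand: f = -u**2*v - u**2 - 2*v**3 + v**2.
No constant or linear terms (consistent with a singular point). Quadratic part: -u**2 + v**2. Cubic part: -u**2*v - 2*v**3.
The quadratic part v**2 - u**2 = (v − u)(v + u) splits into two distinct linear factors, so there are two distinct tangent lines y − 1 = ±(x − -2) — this is a node (ordinary double point).
Classification: node.


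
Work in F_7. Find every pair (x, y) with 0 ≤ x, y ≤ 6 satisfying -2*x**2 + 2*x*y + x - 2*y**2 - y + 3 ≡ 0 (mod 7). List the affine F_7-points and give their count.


Affine F_7-points: {(0, 1), (0, 2), (5, 0), (5, 1), (6, 0), (6, 2)}; count = 6.

For each of the 49 pairs (x, y) ∈ F_7², evaluate f(x, y) mod 7. Record the zeros.
  x = 0: [0↦3, 1↦0, 2↦0, 3↦3, 4↦2, 5↦4, 6↦2]  zeros at y ∈ {1, 2}
  x = 1: [0↦2, 1↦1, 2↦3, 3↦1, 4↦2, 5↦6, 6↦6]  zeros at y ∈ ∅
  x = 2: [0↦4, 1↦5, 2↦2, 3↦2, 4↦5, 5↦4, 6↦6]  zeros at y ∈ ∅
  x = 3: [0↦2, 1↦5, 2↦4, 3↦6, 4↦4, 5↦5, 6↦2]  zeros at y ∈ ∅
  x = 4: [0↦3, 1↦1, 2↦2, 3↦6, 4↦6, 5↦2, 6↦1]  zeros at y ∈ ∅
  x = 5: [0↦0, 1↦0, 2↦3, 3↦2, 4↦4, 5↦2, 6↦3]  zeros at y ∈ {0, 1}
  x = 6: [0↦0, 1↦2, 2↦0, 3↦1, 4↦5, 5↦5, 6↦1]  zeros at y ∈ {0, 2}
Collecting zeros: affine points = {(0, 1), (0, 2), (5, 0), (5, 1), (6, 0), (6, 2)}.
Total count |C(F_7)_aff| = 6.


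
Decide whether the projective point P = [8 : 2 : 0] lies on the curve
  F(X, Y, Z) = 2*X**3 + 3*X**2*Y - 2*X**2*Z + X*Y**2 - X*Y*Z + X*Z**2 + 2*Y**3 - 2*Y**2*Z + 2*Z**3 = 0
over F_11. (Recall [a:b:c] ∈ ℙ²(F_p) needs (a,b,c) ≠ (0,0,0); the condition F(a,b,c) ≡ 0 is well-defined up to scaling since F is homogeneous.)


F(8,2,0) ≡ 4 (mod 11); P is NOT on the curve.

Evaluate F(8, 2, 0) term-by-term (mod 11).
  2*X**3 ↦ 2·512·1·1 = 1024
  3*X**2*Y ↦ 3·64·2·1 = 384
  -2*X**2*Z ↦ -2·64·1·0 = 0
  X*Y**2 ↦ 1·8·4·1 = 32
  -X*Y*Z ↦ -1·8·2·0 = 0
  X*Z**2 ↦ 1·8·1·0 = 0
  2*Y**3 ↦ 2·1·8·1 = 16
  -2*Y**2*Z ↦ -2·1·4·0 = 0
  2*Z**3 ↦ 2·1·1·0 = 0
Sum: F(8, 2, 0) = (1024) + (384) + (0) + (32) + (0) + (0) + (16) + (0) + (0) = 1456.
Reducing mod 11: 1456 ≡ 4 (mod 11).
Since F(a, b, c) ≡ 4 ≠ 0 (mod 11), P does NOT lie on the curve.


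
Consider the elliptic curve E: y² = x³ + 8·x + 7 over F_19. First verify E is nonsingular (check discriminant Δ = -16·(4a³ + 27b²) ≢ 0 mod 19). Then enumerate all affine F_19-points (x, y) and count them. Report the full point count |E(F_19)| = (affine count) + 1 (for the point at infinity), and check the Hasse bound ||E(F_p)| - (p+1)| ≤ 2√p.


Affine points = {(0, 8), (0, 11), (1, 4), (1, 15), (3, 1), (3, 18), (5, 1), (5, 18), (6, 9), (6, 10), (7, 8), (7, 11), (10, 2), (10, 17), (11, 1), (11, 18), (12, 8), (12, 11), (13, 3), (13, 16), (15, 5), (15, 14), (18, 6), (18, 13)}; affine count = 24; |E(F_19)| = 25.

Discriminant check: Δ ∝ 4a³ + 27b² = 4·8³ + 27·7² = 4·512 + 27·49 ≡ 8 (mod 19). Nonzero ⇒ E is nonsingular.
For each x ∈ F_19, compute rhs = x³ + 8·x + 7 mod 19, then count y ∈ F_19 with y² ≡ rhs.
  x = 0: rhs = 7, matching y values: 8, 11 (2 points).
  x = 1: rhs = 16, matching y values: 4, 15 (2 points).
  x = 2: rhs = 12, matching y values: none (0 points).
  x = 3: rhs = 1, matching y values: 1, 18 (2 points).
  x = 4: rhs = 8, matching y values: none (0 points).
  x = 5: rhs = 1, matching y values: 1, 18 (2 points).
  x = 6: rhs = 5, matching y values: 9, 10 (2 points).
  x = 7: rhs = 7, matching y values: 8, 11 (2 points).
  x = 8: rhs = 13, matching y values: none (0 points).
  x = 9: rhs = 10, matching y values: none (0 points).
  x = 10: rhs = 4, matching y values: 2, 17 (2 points).
  x = 11: rhs = 1, matching y values: 1, 18 (2 points).
  x = 12: rhs = 7, matching y values: 8, 11 (2 points).
  x = 13: rhs = 9, matching y values: 3, 16 (2 points).
  x = 14: rhs = 13, matching y values: none (0 points).
  x = 15: rhs = 6, matching y values: 5, 14 (2 points).
  x = 16: rhs = 13, matching y values: none (0 points).
  x = 17: rhs = 2, matching y values: none (0 points).
  x = 18: rhs = 17, matching y values: 6, 13 (2 points).
Total affine count: 24.
Full point count |E(F_19)| = 24 + 1 = 25.
Hasse bound: |25 − (19+1)| = |5| = 5 ≤ 2√19 ≈ 8.7178 ✓.


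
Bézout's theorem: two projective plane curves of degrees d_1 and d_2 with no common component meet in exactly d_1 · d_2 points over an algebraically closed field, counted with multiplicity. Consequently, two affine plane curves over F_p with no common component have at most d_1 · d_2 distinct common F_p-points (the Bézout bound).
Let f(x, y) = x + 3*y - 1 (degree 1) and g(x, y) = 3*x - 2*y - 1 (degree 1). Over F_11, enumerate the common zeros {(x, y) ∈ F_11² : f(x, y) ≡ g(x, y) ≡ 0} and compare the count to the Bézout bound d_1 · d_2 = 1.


Common zeros: ∅; count = 0; Bézout bound = 1.

deg(f) = 1, deg(g) = 1, so Bézout bound = 1.
Scan x ∈ F_11. For each x, list the y ∈ F_11 with f(x, y) ≡ 0 and those with g(x, y) ≡ 0 (mod 11); the common zeros in that column are the intersection.
  x = 0: f ≡ 0 at y ∈ {4}; g ≡ 0 at y ∈ {5}; common: ∅.
  x = 1: f ≡ 0 at y ∈ {0}; g ≡ 0 at y ∈ {1}; common: ∅.
  x = 2: f ≡ 0 at y ∈ {7}; g ≡ 0 at y ∈ {8}; common: ∅.
  x = 3: f ≡ 0 at y ∈ {3}; g ≡ 0 at y ∈ {4}; common: ∅.
  x = 4: f ≡ 0 at y ∈ {10}; g ≡ 0 at y ∈ {0}; common: ∅.
  x = 5: f ≡ 0 at y ∈ {6}; g ≡ 0 at y ∈ {7}; common: ∅.
  x = 6: f ≡ 0 at y ∈ {2}; g ≡ 0 at y ∈ {3}; common: ∅.
  x = 7: f ≡ 0 at y ∈ {9}; g ≡ 0 at y ∈ {10}; common: ∅.
  x = 8: f ≡ 0 at y ∈ {5}; g ≡ 0 at y ∈ {6}; common: ∅.
  x = 9: f ≡ 0 at y ∈ {1}; g ≡ 0 at y ∈ {2}; common: ∅.
  x = 10: f ≡ 0 at y ∈ {8}; g ≡ 0 at y ∈ {9}; common: ∅.
Collecting: common zeros = ∅, so the count is 0.
Comparison with the Bézout bound: 0 ≤ 1 = deg(f)·deg(g), as expected for curves with no common component (the affine F_11-count falls short of the bound because intersections may lie at infinity, over extension fields, or carry multiplicity).


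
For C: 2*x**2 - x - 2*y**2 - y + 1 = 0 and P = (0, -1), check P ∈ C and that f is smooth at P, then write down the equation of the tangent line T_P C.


Tangent line at P: -x + 3*y + 3 = 0.

Step 1: f(0, -1) = 0, so P lies on C.
Step 2: partial derivatives
  f_x(x, y) = 4*x - 1, f_y(x, y) = -4*y - 1.
  f_x(P) = -1, f_y(P) = 3 (gradient nonzero, so P is smooth).
Step 3: tangent line at P: -1·(x − 0) + 3·(y − -1) = 0.
Expanding: -x + 3*y + 3 = 0.


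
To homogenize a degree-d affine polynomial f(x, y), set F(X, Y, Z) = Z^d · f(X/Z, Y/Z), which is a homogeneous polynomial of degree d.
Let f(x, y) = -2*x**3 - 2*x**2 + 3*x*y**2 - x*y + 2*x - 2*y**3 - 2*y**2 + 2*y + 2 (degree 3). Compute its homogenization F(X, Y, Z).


F(X, Y, Z) = -2*X**3 - 2*X**2*Z + 3*X*Y**2 - X*Y*Z + 2*X*Z**2 - 2*Y**3 - 2*Y**2*Z + 2*Y*Z**2 + 2*Z**3

deg(f) = 3.
Substitute x = X/Z, y = Y/Z into f, then multiply by Z^3.
  monomial -2·x^3·y^0 ↦ -2·X^3·Y^0·Z^0.
  monomial -2·x^2·y^0 ↦ -2·X^2·Y^0·Z^1.
  monomial 3·x^1·y^2 ↦ 3·X^1·Y^2·Z^0.
  monomial -1·x^1·y^1 ↦ -1·X^1·Y^1·Z^1.
  monomial 2·x^1·y^0 ↦ 2·X^1·Y^0·Z^2.
  monomial -2·x^0·y^3 ↦ -2·X^0·Y^3·Z^0.
  monomial -2·x^0·y^2 ↦ -2·X^0·Y^2·Z^1.
  monomial 2·x^0·y^1 ↦ 2·X^0·Y^1·Z^2.
  monomial 2·x^0·y^0 ↦ 2·X^0·Y^0·Z^3.
Collecting: F(X, Y, Z) = -2*X**3 - 2*X**2*Z + 3*X*Y**2 - X*Y*Z + 2*X*Z**2 - 2*Y**3 - 2*Y**2*Z + 2*Y*Z**2 + 2*Z**3.


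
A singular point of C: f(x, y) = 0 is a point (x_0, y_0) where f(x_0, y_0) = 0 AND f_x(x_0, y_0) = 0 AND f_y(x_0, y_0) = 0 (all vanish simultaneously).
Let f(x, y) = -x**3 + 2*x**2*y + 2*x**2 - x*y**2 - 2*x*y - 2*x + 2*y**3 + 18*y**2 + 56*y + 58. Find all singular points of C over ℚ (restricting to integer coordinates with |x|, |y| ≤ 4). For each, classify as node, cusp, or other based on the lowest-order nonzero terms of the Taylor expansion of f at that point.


Singular points: {(-1, -3)}; classification: node.

Compute partial derivatives:
  f_x = -3*x**2 + 4*x*y + 4*x - y**2 - 2*y - 2.
  f_y = 2*x**2 - 2*x*y - 2*x + 6*y**2 + 36*y + 56.
Scan x_0 ∈ {−4, ..., 4}. For each x_0, f_y(x_0, y) is a polynomial in y; find its integer roots y ∈ {−4, ..., 4}, then test f_x and f at those candidates.
  x = -4: f_y(-4, y) = 6*y**2 + 44*y + 96; no integer root y with |y| ≤ 4.
  x = -3: f_y(-3, y) = 6*y**2 + 42*y + 80; no integer root y with |y| ≤ 4.
  x = -2: f_y(-2, y) = 6*y**2 + 40*y + 68; no integer root y with |y| ≤ 4.
  x = -1: f_y(-1, y) = 6*y**2 + 38*y + 60; vanishes at y ∈ {-3}. (-1, -3): f_x = 0, f = 0 — SINGULAR.
  x = 0: f_y(0, y) = 6*y**2 + 36*y + 56; no integer root y with |y| ≤ 4.
  x = 1: f_y(1, y) = 6*y**2 + 34*y + 56; no integer root y with |y| ≤ 4.
  x = 2: f_y(2, y) = 6*y**2 + 32*y + 60; no integer root y with |y| ≤ 4.
  x = 3: f_y(3, y) = 6*y**2 + 30*y + 68; no integer root y with |y| ≤ 4.
  x = 4: f_y(4, y) = 6*y**2 + 28*y + 80; no integer root y with |y| ≤ 4.
Only singular point on the grid: (-1, -3).
Classify: substitute x = -1 + u, y = -3 + v and expand: f = -u**3 + 2*u**2*v - u**2 - u*v**2 + 2*v**3 + v**2.
No constant or linear terms (consistent with a singular point). Quadratic part: -u**2 + v**2. Cubic part: -u**3 + 2*u**2*v - u*v**2 + 2*v**3.
The quadratic part v**2 - u**2 = (v − u)(v + u) splits into two distinct linear factors, so there are two distinct tangent lines y − -3 = ±(x − -1) — this is a node (ordinary double point).
Classification: node.


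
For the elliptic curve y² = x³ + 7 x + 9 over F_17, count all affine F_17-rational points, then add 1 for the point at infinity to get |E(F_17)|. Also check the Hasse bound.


Affine points = {(0, 3), (0, 14), (1, 0), (4, 4), (4, 13), (5, 4), (5, 13), (8, 4), (8, 13), (9, 6), (9, 11), (10, 5), (10, 12), (12, 6), (12, 11), (13, 6), (13, 11), (15, 2), (15, 15), (16, 1), (16, 16)}; affine count = 21; |E(F_17)| = 22.

Discriminant check: Δ ∝ 4a³ + 27b² = 4·7³ + 27·9² = 4·343 + 27·81 ≡ 6 (mod 17). Nonzero ⇒ E is nonsingular.
For each x ∈ F_17, compute rhs = x³ + 7·x + 9 mod 17, then count y ∈ F_17 with y² ≡ rhs.
  x = 0: rhs = 9, matching y values: 3, 14 (2 points).
  x = 1: rhs = 0, matching y values: 0 (1 points).
  x = 2: rhs = 14, matching y values: none (0 points).
  x = 3: rhs = 6, matching y values: none (0 points).
  x = 4: rhs = 16, matching y values: 4, 13 (2 points).
  x = 5: rhs = 16, matching y values: 4, 13 (2 points).
  x = 6: rhs = 12, matching y values: none (0 points).
  x = 7: rhs = 10, matching y values: none (0 points).
  x = 8: rhs = 16, matching y values: 4, 13 (2 points).
  x = 9: rhs = 2, matching y values: 6, 11 (2 points).
  x = 10: rhs = 8, matching y values: 5, 12 (2 points).
  x = 11: rhs = 6, matching y values: none (0 points).
  x = 12: rhs = 2, matching y values: 6, 11 (2 points).
  x = 13: rhs = 2, matching y values: 6, 11 (2 points).
  x = 14: rhs = 12, matching y values: none (0 points).
  x = 15: rhs = 4, matching y values: 2, 15 (2 points).
  x = 16: rhs = 1, matching y values: 1, 16 (2 points).
Total affine count: 21.
Full point count |E(F_17)| = 21 + 1 = 22.
Hasse bound: |22 − (17+1)| = |4| = 4 ≤ 2√17 ≈ 8.2462 ✓.


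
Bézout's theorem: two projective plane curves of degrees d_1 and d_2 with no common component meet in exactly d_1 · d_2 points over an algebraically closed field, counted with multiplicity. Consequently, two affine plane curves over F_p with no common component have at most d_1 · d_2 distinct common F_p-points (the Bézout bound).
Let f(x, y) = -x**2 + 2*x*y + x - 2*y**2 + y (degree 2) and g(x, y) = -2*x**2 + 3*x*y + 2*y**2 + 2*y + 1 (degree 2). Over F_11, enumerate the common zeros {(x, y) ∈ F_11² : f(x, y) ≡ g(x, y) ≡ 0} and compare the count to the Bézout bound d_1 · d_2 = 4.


Common zeros: {(1, 7)}; count = 1; Bézout bound = 4.

deg(f) = 2, deg(g) = 2, so Bézout bound = 4.
Scan x ∈ F_11. For each x, list the y ∈ F_11 with f(x, y) ≡ 0 and those with g(x, y) ≡ 0 (mod 11); the common zeros in that column are the intersection.
  x = 0: f ≡ 0 at y ∈ {0, 6}; g ≡ 0 at y ∈ ∅; common: ∅.
  x = 1: f ≡ 0 at y ∈ {0, 7}; g ≡ 0 at y ∈ {7}; common: {7}.
  x = 2: f ≡ 0 at y ∈ {2, 6}; g ≡ 0 at y ∈ ∅; common: ∅.
  x = 3: f ≡ 0 at y ∈ {2, 7}; g ≡ 0 at y ∈ {5, 6}; common: ∅.
  x = 4: f ≡ 0 at y ∈ ∅; g ≡ 0 at y ∈ {7, 8}; common: ∅.
  x = 5: f ≡ 0 at y ∈ {1, 10}; g ≡ 0 at y ∈ ∅; common: ∅.
  x = 6: f ≡ 0 at y ∈ ∅; g ≡ 0 at y ∈ {6}; common: ∅.
  x = 7: f ≡ 0 at y ∈ ∅; g ≡ 0 at y ∈ ∅; common: ∅.
  x = 8: f ≡ 0 at y ∈ ∅; g ≡ 0 at y ∈ {1, 8}; common: ∅.
  x = 9: f ≡ 0 at y ∈ {1, 3}; g ≡ 0 at y ∈ ∅; common: ∅.
  x = 10: f ≡ 0 at y ∈ ∅; g ≡ 0 at y ∈ {1, 5}; common: ∅.
Collecting: common zeros = {(1, 7)}, so the count is 1.
Comparison with the Bézout bound: 1 ≤ 4 = deg(f)·deg(g), as expected for curves with no common component (the affine F_11-count falls short of the bound because intersections may lie at infinity, over extension fields, or carry multiplicity).


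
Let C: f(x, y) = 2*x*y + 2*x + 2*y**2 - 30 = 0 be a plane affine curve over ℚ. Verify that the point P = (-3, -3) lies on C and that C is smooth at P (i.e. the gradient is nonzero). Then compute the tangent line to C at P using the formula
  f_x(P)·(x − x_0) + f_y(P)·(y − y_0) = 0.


Tangent line at P: -4*x - 18*y - 66 = 0.

Step 1: f(-3, -3) = 0, so P lies on C.
Step 2: partial derivatives
  f_x(x, y) = 2*y + 2, f_y(x, y) = 2*x + 4*y.
  f_x(P) = -4, f_y(P) = -18 (gradient nonzero, so P is smooth).
Step 3: tangent line at P: -4·(x − -3) + -18·(y − -3) = 0.
Expanding: -4*x - 18*y - 66 = 0.


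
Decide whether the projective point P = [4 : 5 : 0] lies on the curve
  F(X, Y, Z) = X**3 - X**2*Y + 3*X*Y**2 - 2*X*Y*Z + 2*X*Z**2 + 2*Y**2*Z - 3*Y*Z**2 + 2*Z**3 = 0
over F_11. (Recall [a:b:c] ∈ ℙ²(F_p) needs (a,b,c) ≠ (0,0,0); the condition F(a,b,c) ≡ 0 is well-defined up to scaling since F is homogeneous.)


F(4,5,0) ≡ 9 (mod 11); P is NOT on the curve.

Evaluate F(4, 5, 0) term-by-term (mod 11).
  X**3 ↦ 1·64·1·1 = 64
  -X**2*Y ↦ -1·16·5·1 = -80
  3*X*Y**2 ↦ 3·4·25·1 = 300
  -2*X*Y*Z ↦ -2·4·5·0 = 0
  2*X*Z**2 ↦ 2·4·1·0 = 0
  2*Y**2*Z ↦ 2·1·25·0 = 0
  -3*Y*Z**2 ↦ -3·1·5·0 = 0
  2*Z**3 ↦ 2·1·1·0 = 0
Sum: F(4, 5, 0) = (64) + (-80) + (300) + (0) + (0) + (0) + (0) + (0) = 284.
Reducing mod 11: 284 ≡ 9 (mod 11).
Since F(a, b, c) ≡ 9 ≠ 0 (mod 11), P does NOT lie on the curve.


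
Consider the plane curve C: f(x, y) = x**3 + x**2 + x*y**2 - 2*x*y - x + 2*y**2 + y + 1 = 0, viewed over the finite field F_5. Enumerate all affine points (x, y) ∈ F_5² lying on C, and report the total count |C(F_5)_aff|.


Affine F_5-points: {(4, 3), (4, 4)}; count = 2.

For each of the 25 pairs (x, y) ∈ F_5², evaluate f(x, y) mod 5. Record the zeros.
  x = 0: [0↦1, 1↦4, 2↦1, 3↦2, 4↦2]  zeros at y ∈ ∅
  x = 1: [0↦2, 1↦4, 2↦2, 3↦1, 4↦1]  zeros at y ∈ ∅
  x = 2: [0↦1, 1↦2, 2↦1, 3↦3, 4↦3]  zeros at y ∈ ∅
  x = 3: [0↦4, 1↦4, 2↦4, 3↦4, 4↦4]  zeros at y ∈ ∅
  x = 4: [0↦2, 1↦1, 2↦2, 3↦0, 4↦0]  zeros at y ∈ {3, 4}
Collecting zeros: affine points = {(4, 3), (4, 4)}.
Total count |C(F_5)_aff| = 2.


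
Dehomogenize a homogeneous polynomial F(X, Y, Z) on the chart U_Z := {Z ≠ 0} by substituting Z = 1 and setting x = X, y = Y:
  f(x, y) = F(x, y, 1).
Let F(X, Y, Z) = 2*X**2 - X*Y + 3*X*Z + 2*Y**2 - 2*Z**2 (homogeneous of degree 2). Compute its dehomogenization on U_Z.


f(x, y) = 2*x**2 - x*y + 3*x + 2*y**2 - 2

On U_Z we set Z = 1. Each monomial c·X^i·Y^j·Z^k in F becomes c·x^i·y^j·1^k = c·x^i·y^j.
Substituting Z = 1: F(X, Y, 1) = 2*x**2 - x*y + 3*x + 2*y**2 - 2.
Note: deg(f) ≤ deg(F) = 2; strict inequality happens when F is divisible by Z (lost terms).


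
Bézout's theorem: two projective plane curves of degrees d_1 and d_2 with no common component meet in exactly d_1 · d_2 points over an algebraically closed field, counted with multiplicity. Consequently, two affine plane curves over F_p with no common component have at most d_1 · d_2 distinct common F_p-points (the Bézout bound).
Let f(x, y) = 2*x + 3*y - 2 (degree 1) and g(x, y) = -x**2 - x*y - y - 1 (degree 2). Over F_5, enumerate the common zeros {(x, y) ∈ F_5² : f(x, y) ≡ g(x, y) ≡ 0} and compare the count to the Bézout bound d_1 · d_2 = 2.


Common zeros: {(0, 4)}; count = 1; Bézout bound = 2.

deg(f) = 1, deg(g) = 2, so Bézout bound = 2.
Scan x ∈ F_5. For each x, list the y ∈ F_5 with f(x, y) ≡ 0 and those with g(x, y) ≡ 0 (mod 5); the common zeros in that column are the intersection.
  x = 0: f ≡ 0 at y ∈ {4}; g ≡ 0 at y ∈ {4}; common: {4}.
  x = 1: f ≡ 0 at y ∈ {0}; g ≡ 0 at y ∈ {4}; common: ∅.
  x = 2: f ≡ 0 at y ∈ {1}; g ≡ 0 at y ∈ {0}; common: ∅.
  x = 3: f ≡ 0 at y ∈ {2}; g ≡ 0 at y ∈ {0}; common: ∅.
  x = 4: f ≡ 0 at y ∈ {3}; g ≡ 0 at y ∈ ∅; common: ∅.
Collecting: common zeros = {(0, 4)}, so the count is 1.
Comparison with the Bézout bound: 1 ≤ 2 = deg(f)·deg(g), as expected for curves with no common component (the affine F_5-count falls short of the bound because intersections may lie at infinity, over extension fields, or carry multiplicity).


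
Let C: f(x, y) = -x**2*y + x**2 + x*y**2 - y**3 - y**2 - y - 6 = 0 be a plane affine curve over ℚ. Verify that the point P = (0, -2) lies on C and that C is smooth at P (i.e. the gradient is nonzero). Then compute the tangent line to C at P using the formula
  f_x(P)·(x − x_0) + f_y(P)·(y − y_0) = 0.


Tangent line at P: 4*x - 9*y - 18 = 0.

Step 1: f(0, -2) = 0, so P lies on C.
Step 2: partial derivatives
  f_x(x, y) = -2*x*y + 2*x + y**2, f_y(x, y) = -x**2 + 2*x*y - 3*y**2 - 2*y - 1.
  f_x(P) = 4, f_y(P) = -9 (gradient nonzero, so P is smooth).
Step 3: tangent line at P: 4·(x − 0) + -9·(y − -2) = 0.
Expanding: 4*x - 9*y - 18 = 0.


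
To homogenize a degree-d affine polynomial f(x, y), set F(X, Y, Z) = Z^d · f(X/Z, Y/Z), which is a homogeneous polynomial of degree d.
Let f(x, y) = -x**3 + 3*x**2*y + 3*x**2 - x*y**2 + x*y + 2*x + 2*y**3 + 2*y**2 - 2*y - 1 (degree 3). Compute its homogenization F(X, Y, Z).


F(X, Y, Z) = -X**3 + 3*X**2*Y + 3*X**2*Z - X*Y**2 + X*Y*Z + 2*X*Z**2 + 2*Y**3 + 2*Y**2*Z - 2*Y*Z**2 - Z**3

deg(f) = 3.
Substitute x = X/Z, y = Y/Z into f, then multiply by Z^3.
  monomial -1·x^3·y^0 ↦ -1·X^3·Y^0·Z^0.
  monomial 3·x^2·y^1 ↦ 3·X^2·Y^1·Z^0.
  monomial 3·x^2·y^0 ↦ 3·X^2·Y^0·Z^1.
  monomial -1·x^1·y^2 ↦ -1·X^1·Y^2·Z^0.
  monomial 1·x^1·y^1 ↦ 1·X^1·Y^1·Z^1.
  monomial 2·x^1·y^0 ↦ 2·X^1·Y^0·Z^2.
  monomial 2·x^0·y^3 ↦ 2·X^0·Y^3·Z^0.
  monomial 2·x^0·y^2 ↦ 2·X^0·Y^2·Z^1.
  monomial -2·x^0·y^1 ↦ -2·X^0·Y^1·Z^2.
  monomial -1·x^0·y^0 ↦ -1·X^0·Y^0·Z^3.
Collecting: F(X, Y, Z) = -X**3 + 3*X**2*Y + 3*X**2*Z - X*Y**2 + X*Y*Z + 2*X*Z**2 + 2*Y**3 + 2*Y**2*Z - 2*Y*Z**2 - Z**3.


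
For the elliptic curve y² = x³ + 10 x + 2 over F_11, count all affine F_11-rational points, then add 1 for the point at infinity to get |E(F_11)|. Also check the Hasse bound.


Affine points = {(3, 2), (3, 9), (5, 1), (5, 10), (6, 5), (6, 6), (8, 0)}; affine count = 7; |E(F_11)| = 8.

Discriminant check: Δ ∝ 4a³ + 27b² = 4·10³ + 27·2² = 4·1000 + 27·4 ≡ 5 (mod 11). Nonzero ⇒ E is nonsingular.
For each x ∈ F_11, compute rhs = x³ + 10·x + 2 mod 11, then count y ∈ F_11 with y² ≡ rhs.
  x = 0: rhs = 2, matching y values: none (0 points).
  x = 1: rhs = 2, matching y values: none (0 points).
  x = 2: rhs = 8, matching y values: none (0 points).
  x = 3: rhs = 4, matching y values: 2, 9 (2 points).
  x = 4: rhs = 7, matching y values: none (0 points).
  x = 5: rhs = 1, matching y values: 1, 10 (2 points).
  x = 6: rhs = 3, matching y values: 5, 6 (2 points).
  x = 7: rhs = 8, matching y values: none (0 points).
  x = 8: rhs = 0, matching y values: 0 (1 points).
  x = 9: rhs = 7, matching y values: none (0 points).
  x = 10: rhs = 2, matching y values: none (0 points).
Total affine count: 7.
Full point count |E(F_11)| = 7 + 1 = 8.
Hasse bound: |8 − (11+1)| = |-4| = 4 ≤ 2√11 ≈ 6.6332 ✓.
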